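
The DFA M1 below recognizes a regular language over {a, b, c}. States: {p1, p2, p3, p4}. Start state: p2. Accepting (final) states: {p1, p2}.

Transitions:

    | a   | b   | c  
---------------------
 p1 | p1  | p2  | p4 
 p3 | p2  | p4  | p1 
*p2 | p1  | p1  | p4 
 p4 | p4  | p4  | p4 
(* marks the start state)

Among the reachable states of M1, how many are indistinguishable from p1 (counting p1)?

Reachable states from the start: {p1,p2,p4}. Unreachable: {p3} — drop them.
Start with accepting vs non-accepting: {p1,p2} | {p4}.
The partition is now stable with 2 blocks: {p1,p2} | {p4}.
State p1 belongs to the block {p1,p2}, which has 2 states.

2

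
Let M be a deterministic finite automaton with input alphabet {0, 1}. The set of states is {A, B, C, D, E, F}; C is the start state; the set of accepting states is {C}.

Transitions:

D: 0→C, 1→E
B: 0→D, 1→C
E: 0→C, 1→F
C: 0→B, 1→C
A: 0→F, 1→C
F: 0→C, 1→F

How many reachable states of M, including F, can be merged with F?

Reachable states from the start: {B,C,D,E,F}. Unreachable: {A} — drop them.
Initial partition by acceptance: {C} | {B,D,E,F}.
Split {B,D,E,F} by δ(·,0) → {D,E,F} and {B}.
The partition is now stable with 3 blocks: {C} | {D,E,F} | {B}.
The equivalence class containing F is {D,E,F}, of size 3.

3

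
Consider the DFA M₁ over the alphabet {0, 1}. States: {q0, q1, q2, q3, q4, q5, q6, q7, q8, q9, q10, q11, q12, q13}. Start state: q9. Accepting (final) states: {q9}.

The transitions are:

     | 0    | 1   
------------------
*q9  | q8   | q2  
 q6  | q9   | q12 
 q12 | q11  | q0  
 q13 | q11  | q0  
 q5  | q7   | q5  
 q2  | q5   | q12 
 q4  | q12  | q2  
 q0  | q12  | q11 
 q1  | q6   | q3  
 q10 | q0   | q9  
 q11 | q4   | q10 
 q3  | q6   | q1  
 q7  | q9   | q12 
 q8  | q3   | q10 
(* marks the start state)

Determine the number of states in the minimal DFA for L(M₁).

First remove the unreachable states {q13}; 13 states remain.
P0 = {q9} | {q0,q1,q2,q3,q4,q5,q6,q7,q8,q10,q11,q12}.
On input 0, block {q0,q1,q2,q3,q4,q5,q6,q7,q8,q10,q11,q12} splits into {q0,q1,q2,q3,q4,q5,q8,q10,q11,q12} and {q6,q7}.
Refine {q0,q1,q2,q3,q4,q5,q8,q10,q11,q12} on symbol 0: members go to different blocks, giving {q0,q2,q4,q8,q10,q11,q12} and {q1,q3,q5}.
On input 0, block {q0,q2,q4,q8,q10,q11,q12} splits into {q0,q4,q10,q11,q12} and {q2,q8}.
On input 1, block {q0,q4,q10,q11,q12} splits into {q0,q11,q12} and {q4} and {q10}.
On input 0, block {q0,q11,q12} splits into {q0,q12} and {q11}.
On input 0, block {q0,q12} splits into {q0} and {q12}.
Split {q2,q8} by δ(·,1) → {q2} and {q8}.
Stable partition: {q9} | {q0} | {q6,q7} | {q1,q3,q5} | {q2} | {q4} | {q10} | {q11} | {q12} | {q8} — 10 equivalence classes.

10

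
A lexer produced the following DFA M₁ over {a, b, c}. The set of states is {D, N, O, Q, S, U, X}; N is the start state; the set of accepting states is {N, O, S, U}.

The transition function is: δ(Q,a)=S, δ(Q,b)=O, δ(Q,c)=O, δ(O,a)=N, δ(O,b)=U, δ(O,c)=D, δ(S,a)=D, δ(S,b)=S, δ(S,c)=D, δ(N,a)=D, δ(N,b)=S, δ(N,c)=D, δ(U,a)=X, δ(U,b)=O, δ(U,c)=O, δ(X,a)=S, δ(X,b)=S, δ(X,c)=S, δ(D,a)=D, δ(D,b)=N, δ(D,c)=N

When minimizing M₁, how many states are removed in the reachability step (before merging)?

BFS from N reaches {D, N, S}; the 4 state(s) O, Q, U, X are never visited.

4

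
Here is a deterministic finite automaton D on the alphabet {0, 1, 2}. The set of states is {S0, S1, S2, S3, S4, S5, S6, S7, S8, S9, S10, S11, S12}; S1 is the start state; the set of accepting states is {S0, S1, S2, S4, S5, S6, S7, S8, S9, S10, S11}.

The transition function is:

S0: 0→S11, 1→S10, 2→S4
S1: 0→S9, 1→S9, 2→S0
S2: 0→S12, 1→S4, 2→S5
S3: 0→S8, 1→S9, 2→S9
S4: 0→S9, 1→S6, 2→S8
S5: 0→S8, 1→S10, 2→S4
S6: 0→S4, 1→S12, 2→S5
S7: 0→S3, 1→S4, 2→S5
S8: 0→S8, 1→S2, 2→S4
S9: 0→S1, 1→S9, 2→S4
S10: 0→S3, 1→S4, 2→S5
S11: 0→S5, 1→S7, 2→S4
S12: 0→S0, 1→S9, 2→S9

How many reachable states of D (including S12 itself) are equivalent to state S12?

All states are reachable from the start state.
Start with accepting vs non-accepting: {S0,S1,S2,S4,S5,S6,S7,S8,S9,S10,S11} | {S3,S12}.
On input 0, block {S0,S1,S2,S4,S5,S6,S7,S8,S9,S10,S11} splits into {S0,S1,S4,S5,S6,S8,S9,S11} and {S2,S7,S10}.
Split {S0,S1,S4,S5,S6,S8,S9,S11} by δ(·,1) → {S0,S5,S8,S11} and {S1,S4,S9} and {S6}.
Refine {S1,S4,S9} on symbol 1: members go to different blocks, giving {S1,S9} and {S4}.
Refine {S1,S9} on symbol 2: members go to different blocks, giving {S1} and {S9}.
No further refinement is possible. Final partition (7 blocks): {S0,S5,S8,S11} | {S3,S12} | {S2,S7,S10} | {S1} | {S6} | {S4} | {S9}.
The equivalence class containing S12 is {S3,S12}, of size 2.

2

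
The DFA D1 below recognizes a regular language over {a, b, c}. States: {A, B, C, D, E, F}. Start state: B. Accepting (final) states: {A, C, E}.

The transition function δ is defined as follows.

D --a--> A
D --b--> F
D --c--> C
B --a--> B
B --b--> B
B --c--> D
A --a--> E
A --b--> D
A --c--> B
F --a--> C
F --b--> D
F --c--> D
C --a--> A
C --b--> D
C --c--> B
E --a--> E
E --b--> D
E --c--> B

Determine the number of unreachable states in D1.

0

A breadth-first search from the start state visits every state.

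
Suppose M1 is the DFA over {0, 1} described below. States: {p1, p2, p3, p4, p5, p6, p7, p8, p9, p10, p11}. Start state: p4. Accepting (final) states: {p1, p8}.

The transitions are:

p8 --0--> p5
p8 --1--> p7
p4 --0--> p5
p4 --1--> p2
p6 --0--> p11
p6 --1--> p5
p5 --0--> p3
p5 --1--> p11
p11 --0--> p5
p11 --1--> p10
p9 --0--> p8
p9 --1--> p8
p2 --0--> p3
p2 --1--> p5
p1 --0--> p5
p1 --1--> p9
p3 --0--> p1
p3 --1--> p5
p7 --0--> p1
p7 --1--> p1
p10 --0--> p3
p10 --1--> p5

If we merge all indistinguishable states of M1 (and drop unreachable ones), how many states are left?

Reachable states from the start: {p1,p2,p3,p4,p5,p7,p8,p9,p10,p11}. Unreachable: {p6} — drop them.
Start with accepting vs non-accepting: {p1,p8} | {p2,p3,p4,p5,p7,p9,p10,p11}.
On input 0, block {p2,p3,p4,p5,p7,p9,p10,p11} splits into {p2,p4,p5,p10,p11} and {p3,p7,p9}.
Split {p2,p4,p5,p10,p11} by δ(·,0) → {p2,p5,p10} and {p4,p11}.
Split {p2,p5,p10} by δ(·,1) → {p2,p10} and {p5}.
On input 1, block {p3,p7,p9} splits into {p7,p9} and {p3}.
Stable partition: {p1,p8} | {p2,p10} | {p7,p9} | {p4,p11} | {p5} | {p3} — 6 equivalence classes.

6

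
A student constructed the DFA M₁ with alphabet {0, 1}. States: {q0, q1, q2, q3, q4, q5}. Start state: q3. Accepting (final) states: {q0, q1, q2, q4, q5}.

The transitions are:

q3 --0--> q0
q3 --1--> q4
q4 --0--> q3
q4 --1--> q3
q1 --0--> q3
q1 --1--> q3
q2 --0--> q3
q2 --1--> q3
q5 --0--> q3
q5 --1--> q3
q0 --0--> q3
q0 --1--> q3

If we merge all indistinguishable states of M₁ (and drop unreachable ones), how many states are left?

2

States {q1,q2,q5} cannot be reached from the start state, so discard them.
Start with accepting vs non-accepting: {q0,q4} | {q3}.
Stable partition: {q0,q4} | {q3} — 2 equivalence classes.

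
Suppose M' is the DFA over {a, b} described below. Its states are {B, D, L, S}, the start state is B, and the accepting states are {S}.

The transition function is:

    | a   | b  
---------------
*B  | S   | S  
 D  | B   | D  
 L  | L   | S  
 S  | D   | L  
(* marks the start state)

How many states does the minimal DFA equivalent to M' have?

4

All states are reachable from the start state.
Start with accepting vs non-accepting: {S} | {B,D,L}.
Split {B,D,L} by δ(·,a) → {D,L} and {B}.
On input a, block {D,L} splits into {D} and {L}.
Stable partition: {S} | {D} | {B} | {L} — 4 equivalence classes.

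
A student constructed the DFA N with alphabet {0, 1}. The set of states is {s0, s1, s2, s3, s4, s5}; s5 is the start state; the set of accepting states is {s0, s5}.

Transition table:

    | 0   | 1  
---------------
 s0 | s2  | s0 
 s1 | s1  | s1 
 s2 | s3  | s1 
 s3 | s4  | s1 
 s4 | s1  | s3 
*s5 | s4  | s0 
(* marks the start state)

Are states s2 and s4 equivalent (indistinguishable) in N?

Yes

Every state is reachable, so we keep all 6.
Initial partition by acceptance: {s0,s5} | {s1,s2,s3,s4}.
The partition is now stable with 2 blocks: {s0,s5} | {s1,s2,s3,s4}.
s2 and s4 lie in the same block of the stable partition, so they are equivalent — no string distinguishes them.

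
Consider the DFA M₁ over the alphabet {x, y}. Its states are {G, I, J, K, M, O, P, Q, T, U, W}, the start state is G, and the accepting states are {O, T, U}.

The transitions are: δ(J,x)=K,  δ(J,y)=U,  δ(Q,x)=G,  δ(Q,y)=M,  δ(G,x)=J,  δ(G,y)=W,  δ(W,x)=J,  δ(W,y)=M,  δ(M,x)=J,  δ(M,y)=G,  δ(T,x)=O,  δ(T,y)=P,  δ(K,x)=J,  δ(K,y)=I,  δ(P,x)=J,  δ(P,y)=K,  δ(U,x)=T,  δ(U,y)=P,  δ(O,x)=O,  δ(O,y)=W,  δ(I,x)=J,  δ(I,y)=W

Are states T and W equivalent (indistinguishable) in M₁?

No

Reachable states from the start: {G,I,J,K,M,O,P,T,U,W}. Unreachable: {Q} — drop them.
Initial partition by acceptance: {O,T,U} | {G,I,J,K,M,P,W}.
On input y, block {G,I,J,K,M,P,W} splits into {G,I,K,M,P,W} and {J}.
Stable partition: {O,T,U} | {G,I,K,M,P,W} | {J} — 3 equivalence classes.
T and W end up in different blocks, so they are distinguishable. For instance, the string 'ε' is accepted from only T.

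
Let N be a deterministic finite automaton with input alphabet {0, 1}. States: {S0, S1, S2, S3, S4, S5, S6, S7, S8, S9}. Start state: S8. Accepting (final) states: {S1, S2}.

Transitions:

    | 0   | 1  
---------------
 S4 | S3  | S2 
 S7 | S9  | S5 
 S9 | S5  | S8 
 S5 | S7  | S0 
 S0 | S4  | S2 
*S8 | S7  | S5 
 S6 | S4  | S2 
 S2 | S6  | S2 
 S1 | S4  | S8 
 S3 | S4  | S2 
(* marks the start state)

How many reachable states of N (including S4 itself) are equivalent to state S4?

4

First remove the unreachable states {S1}; 9 states remain.
P0 = {S2} | {S0,S3,S4,S5,S6,S7,S8,S9}.
Refine {S0,S3,S4,S5,S6,S7,S8,S9} on symbol 1: members go to different blocks, giving {S0,S3,S4,S6} and {S5,S7,S8,S9}.
Split {S5,S7,S8,S9} by δ(·,1) → {S7,S8,S9} and {S5}.
Split {S7,S8,S9} by δ(·,0) → {S7,S8} and {S9}.
On input 0, block {S7,S8} splits into {S7} and {S8}.
Stable partition: {S2} | {S0,S3,S4,S6} | {S7} | {S5} | {S9} | {S8} — 6 equivalence classes.
State S4 belongs to the block {S0,S3,S4,S6}, which has 4 states.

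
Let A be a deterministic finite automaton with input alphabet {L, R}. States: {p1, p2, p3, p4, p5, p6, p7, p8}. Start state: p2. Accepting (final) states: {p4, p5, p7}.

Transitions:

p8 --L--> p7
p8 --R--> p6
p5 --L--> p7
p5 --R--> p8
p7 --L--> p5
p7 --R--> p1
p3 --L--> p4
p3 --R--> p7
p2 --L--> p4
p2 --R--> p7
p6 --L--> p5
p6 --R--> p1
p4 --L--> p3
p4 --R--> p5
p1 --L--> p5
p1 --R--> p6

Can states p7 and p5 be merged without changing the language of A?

Yes

Start with accepting vs non-accepting: {p4,p5,p7} | {p1,p2,p3,p6,p8}.
Refine {p4,p5,p7} on symbol L: members go to different blocks, giving {p5,p7} and {p4}.
On input L, block {p1,p2,p3,p6,p8} splits into {p1,p6,p8} and {p2,p3}.
Stable partition: {p5,p7} | {p1,p6,p8} | {p4} | {p2,p3} — 4 equivalence classes.
p7 and p5 lie in the same block of the stable partition, so they are equivalent — no string distinguishes them.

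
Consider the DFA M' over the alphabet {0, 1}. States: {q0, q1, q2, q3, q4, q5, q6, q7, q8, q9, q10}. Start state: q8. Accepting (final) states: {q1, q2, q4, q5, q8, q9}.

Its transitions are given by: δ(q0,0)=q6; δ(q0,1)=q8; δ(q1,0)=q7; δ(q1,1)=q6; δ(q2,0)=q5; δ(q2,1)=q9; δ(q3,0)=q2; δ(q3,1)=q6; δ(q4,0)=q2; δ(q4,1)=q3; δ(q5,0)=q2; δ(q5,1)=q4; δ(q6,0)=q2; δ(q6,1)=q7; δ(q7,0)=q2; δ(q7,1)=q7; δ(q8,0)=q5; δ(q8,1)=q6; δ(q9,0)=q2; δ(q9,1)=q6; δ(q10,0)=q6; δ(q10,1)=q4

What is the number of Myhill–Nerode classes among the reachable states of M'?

3

Reachable states from the start: {q2,q3,q4,q5,q6,q7,q8,q9}. Unreachable: {q0,q1,q10} — drop them.
Initial partition by acceptance: {q2,q4,q5,q8,q9} | {q3,q6,q7}.
Split {q2,q4,q5,q8,q9} by δ(·,1) → {q4,q8,q9} and {q2,q5}.
No further refinement is possible. Final partition (3 blocks): {q4,q8,q9} | {q3,q6,q7} | {q2,q5}.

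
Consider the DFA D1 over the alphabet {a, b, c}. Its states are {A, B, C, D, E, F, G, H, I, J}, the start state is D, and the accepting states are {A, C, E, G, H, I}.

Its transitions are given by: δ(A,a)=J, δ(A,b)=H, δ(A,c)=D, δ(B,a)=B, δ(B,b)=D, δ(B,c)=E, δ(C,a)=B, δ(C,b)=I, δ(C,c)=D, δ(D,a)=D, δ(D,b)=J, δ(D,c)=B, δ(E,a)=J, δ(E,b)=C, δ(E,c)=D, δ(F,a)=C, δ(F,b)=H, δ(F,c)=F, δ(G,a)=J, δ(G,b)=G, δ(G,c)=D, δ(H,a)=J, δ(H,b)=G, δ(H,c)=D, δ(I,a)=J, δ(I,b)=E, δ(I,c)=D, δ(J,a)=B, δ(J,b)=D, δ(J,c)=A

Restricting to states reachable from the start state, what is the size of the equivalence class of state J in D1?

First remove the unreachable states {F}; 9 states remain.
Initial partition by acceptance: {A,C,E,G,H,I} | {B,D,J}.
On input c, block {B,D,J} splits into {B,J} and {D}.
Stable partition: {A,C,E,G,H,I} | {B,J} | {D} — 3 equivalence classes.
The equivalence class containing J is {B,J}, of size 2.

2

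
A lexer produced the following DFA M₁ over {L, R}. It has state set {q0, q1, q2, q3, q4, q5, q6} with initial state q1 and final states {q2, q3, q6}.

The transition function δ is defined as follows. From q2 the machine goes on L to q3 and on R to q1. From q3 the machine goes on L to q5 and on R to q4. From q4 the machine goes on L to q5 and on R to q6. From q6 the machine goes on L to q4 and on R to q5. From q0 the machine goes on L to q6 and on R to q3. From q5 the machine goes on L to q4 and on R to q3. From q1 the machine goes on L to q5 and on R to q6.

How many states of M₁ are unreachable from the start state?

2

No path from q1 leads to q0, q2; the other 5 states are all reachable.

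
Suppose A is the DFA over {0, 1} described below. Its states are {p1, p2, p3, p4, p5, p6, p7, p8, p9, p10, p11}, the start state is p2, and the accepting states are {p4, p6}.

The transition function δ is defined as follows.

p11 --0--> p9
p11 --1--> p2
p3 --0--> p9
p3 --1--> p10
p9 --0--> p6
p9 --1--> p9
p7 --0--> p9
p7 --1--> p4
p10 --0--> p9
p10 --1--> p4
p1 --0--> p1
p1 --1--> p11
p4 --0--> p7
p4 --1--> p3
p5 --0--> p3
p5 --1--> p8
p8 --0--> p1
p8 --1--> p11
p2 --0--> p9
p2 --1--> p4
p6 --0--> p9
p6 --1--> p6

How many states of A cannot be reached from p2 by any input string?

4

BFS from p2 reaches {p2, p3, p4, p6, p7, p9, p10}; the 4 state(s) p1, p5, p8, p11 are never visited.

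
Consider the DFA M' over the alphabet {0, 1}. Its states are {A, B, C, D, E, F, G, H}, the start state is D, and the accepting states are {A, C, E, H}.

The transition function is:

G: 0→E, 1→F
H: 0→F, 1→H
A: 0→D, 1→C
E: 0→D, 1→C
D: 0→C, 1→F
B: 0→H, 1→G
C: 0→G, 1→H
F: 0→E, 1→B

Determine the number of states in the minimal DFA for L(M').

2

Reachable states from the start: {B,C,D,E,F,G,H}. Unreachable: {A} — drop them.
Initial partition by acceptance: {C,E,H} | {B,D,F,G}.
The partition is now stable with 2 blocks: {C,E,H} | {B,D,F,G}.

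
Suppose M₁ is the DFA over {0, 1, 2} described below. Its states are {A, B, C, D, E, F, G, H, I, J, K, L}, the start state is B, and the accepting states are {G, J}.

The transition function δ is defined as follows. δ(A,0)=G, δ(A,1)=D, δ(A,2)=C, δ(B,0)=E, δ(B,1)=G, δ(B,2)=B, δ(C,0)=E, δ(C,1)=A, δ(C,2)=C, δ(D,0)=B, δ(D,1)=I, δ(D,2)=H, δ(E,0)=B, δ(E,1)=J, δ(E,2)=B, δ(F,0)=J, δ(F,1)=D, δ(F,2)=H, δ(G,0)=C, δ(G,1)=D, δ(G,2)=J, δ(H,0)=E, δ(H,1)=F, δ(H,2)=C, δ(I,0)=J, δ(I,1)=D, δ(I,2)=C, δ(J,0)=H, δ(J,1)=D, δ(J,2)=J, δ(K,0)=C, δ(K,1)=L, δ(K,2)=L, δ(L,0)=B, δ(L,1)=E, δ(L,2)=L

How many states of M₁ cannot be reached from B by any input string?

No path from B leads to K, L; the other 10 states are all reachable.

2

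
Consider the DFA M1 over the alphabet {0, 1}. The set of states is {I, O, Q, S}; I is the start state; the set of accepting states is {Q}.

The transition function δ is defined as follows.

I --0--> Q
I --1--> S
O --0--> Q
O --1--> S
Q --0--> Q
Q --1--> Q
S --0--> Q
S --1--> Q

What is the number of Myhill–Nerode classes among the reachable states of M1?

States {O} cannot be reached from the start state, so discard them.
Start with accepting vs non-accepting: {Q} | {I,S}.
On input 1, block {I,S} splits into {S} and {I}.
The partition is now stable with 3 blocks: {Q} | {S} | {I}.

3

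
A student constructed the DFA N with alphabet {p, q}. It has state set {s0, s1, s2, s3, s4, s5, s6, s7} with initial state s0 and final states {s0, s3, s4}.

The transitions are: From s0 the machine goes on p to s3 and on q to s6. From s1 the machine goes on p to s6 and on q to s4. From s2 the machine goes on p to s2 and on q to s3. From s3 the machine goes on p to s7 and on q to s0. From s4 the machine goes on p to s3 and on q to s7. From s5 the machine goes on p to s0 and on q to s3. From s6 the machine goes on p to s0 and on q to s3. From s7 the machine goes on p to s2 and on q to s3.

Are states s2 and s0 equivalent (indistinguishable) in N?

No

States {s1,s4,s5} cannot be reached from the start state, so discard them.
Start with accepting vs non-accepting: {s0,s3} | {s2,s6,s7}.
On input p, block {s0,s3} splits into {s0} and {s3}.
Split {s2,s6,s7} by δ(·,p) → {s2,s7} and {s6}.
Stable partition: {s0} | {s2,s7} | {s3} | {s6} — 4 equivalence classes.
s2 and s0 end up in different blocks, so they are distinguishable. For instance, the string 'ε' is accepted from only s0.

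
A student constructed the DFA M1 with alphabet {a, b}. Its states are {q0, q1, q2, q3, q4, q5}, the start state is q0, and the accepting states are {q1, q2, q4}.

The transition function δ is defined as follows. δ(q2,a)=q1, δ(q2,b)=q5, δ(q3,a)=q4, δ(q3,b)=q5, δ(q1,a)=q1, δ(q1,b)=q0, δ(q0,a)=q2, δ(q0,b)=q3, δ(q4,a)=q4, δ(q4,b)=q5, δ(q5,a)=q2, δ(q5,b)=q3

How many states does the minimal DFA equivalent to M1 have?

2

P0 = {q1,q2,q4} | {q0,q3,q5}.
The partition is now stable with 2 blocks: {q1,q2,q4} | {q0,q3,q5}.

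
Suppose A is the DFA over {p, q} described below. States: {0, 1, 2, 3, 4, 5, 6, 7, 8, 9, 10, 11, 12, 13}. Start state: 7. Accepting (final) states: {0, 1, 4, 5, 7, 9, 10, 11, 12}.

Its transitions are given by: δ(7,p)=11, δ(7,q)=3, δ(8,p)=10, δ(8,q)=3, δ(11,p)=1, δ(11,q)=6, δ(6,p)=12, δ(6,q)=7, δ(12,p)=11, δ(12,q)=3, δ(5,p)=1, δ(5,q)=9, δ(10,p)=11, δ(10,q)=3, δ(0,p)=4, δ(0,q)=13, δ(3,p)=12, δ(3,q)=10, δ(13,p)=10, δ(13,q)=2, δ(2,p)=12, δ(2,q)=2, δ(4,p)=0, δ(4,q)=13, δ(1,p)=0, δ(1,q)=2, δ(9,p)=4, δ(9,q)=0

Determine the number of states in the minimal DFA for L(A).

5

States {5,8,9} cannot be reached from the start state, so discard them.
Start with accepting vs non-accepting: {0,1,4,7,10,11,12} | {2,3,6,13}.
Refine {2,3,6,13} on symbol q: members go to different blocks, giving {2,13} and {3,6}.
On input q, block {0,1,4,7,10,11,12} splits into {7,10,11,12} and {0,1,4}.
Split {7,10,11,12} by δ(·,p) → {7,10,12} and {11}.
The partition is now stable with 5 blocks: {7,10,12} | {2,13} | {3,6} | {0,1,4} | {11}.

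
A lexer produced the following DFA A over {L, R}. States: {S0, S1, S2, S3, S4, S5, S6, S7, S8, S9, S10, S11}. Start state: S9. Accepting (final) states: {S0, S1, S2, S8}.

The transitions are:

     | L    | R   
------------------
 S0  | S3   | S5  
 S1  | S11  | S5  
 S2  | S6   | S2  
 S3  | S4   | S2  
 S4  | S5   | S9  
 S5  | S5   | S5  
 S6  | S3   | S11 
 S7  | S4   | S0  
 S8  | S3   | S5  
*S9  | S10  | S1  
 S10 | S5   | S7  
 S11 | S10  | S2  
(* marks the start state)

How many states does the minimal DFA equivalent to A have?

Reachable states from the start: {S0,S1,S2,S3,S4,S5,S6,S7,S9,S10,S11}. Unreachable: {S8} — drop them.
Start with accepting vs non-accepting: {S0,S1,S2} | {S3,S4,S5,S6,S7,S9,S10,S11}.
Split {S0,S1,S2} by δ(·,R) → {S0,S1} and {S2}.
On input R, block {S3,S4,S5,S6,S7,S9,S10,S11} splits into {S4,S5,S6,S10} and {S3,S11} and {S7,S9}.
Refine {S4,S5,S6,S10} on symbol L: members go to different blocks, giving {S4,S5,S10} and {S6}.
Refine {S4,S5,S10} on symbol R: members go to different blocks, giving {S4,S10} and {S5}.
No further refinement is possible. Final partition (7 blocks): {S0,S1} | {S4,S10} | {S2} | {S3,S11} | {S7,S9} | {S6} | {S5}.

7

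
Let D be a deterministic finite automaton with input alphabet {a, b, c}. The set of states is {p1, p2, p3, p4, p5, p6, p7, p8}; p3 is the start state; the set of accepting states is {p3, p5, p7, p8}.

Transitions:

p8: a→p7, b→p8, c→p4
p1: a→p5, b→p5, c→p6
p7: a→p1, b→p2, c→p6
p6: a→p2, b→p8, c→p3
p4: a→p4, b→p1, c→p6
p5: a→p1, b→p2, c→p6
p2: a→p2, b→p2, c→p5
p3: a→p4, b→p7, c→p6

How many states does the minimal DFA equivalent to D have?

7

Start with accepting vs non-accepting: {p3,p5,p7,p8} | {p1,p2,p4,p6}.
On input a, block {p3,p5,p7,p8} splits into {p3,p5,p7} and {p8}.
Refine {p3,p5,p7} on symbol b: members go to different blocks, giving {p5,p7} and {p3}.
Split {p1,p2,p4,p6} by δ(·,a) → {p2,p4,p6} and {p1}.
On input b, block {p2,p4,p6} splits into {p2} and {p4} and {p6}.
The partition is now stable with 7 blocks: {p5,p7} | {p2} | {p8} | {p3} | {p1} | {p4} | {p6}.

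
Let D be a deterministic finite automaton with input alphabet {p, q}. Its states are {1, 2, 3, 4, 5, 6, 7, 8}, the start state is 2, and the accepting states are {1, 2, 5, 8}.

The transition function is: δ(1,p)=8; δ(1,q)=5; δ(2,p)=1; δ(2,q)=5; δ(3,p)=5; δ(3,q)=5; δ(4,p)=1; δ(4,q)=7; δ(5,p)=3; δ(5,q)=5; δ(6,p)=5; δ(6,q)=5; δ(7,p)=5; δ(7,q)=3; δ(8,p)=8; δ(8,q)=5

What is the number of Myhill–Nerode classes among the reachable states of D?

3

First remove the unreachable states {4,6,7}; 5 states remain.
Start with accepting vs non-accepting: {1,2,5,8} | {3}.
On input p, block {1,2,5,8} splits into {1,2,8} and {5}.
Stable partition: {1,2,8} | {3} | {5} — 3 equivalence classes.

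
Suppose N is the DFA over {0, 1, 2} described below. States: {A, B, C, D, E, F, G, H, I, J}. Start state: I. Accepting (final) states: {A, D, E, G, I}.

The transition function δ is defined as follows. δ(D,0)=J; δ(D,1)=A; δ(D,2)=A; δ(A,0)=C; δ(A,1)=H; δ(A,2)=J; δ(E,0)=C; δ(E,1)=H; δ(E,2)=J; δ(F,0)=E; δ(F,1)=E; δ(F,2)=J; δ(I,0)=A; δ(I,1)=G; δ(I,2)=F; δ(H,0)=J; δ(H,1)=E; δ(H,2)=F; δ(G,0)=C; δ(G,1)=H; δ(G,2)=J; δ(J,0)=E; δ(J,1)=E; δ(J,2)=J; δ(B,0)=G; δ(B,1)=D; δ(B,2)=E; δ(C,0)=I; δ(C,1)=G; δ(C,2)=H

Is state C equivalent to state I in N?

First remove the unreachable states {B,D}; 8 states remain.
Initial partition by acceptance: {A,E,G,I} | {C,F,H,J}.
Refine {A,E,G,I} on symbol 0: members go to different blocks, giving {A,E,G} and {I}.
On input 0, block {C,F,H,J} splits into {F,J} and {C} and {H}.
No further refinement is possible. Final partition (5 blocks): {A,E,G} | {F,J} | {I} | {C} | {H}.
C and I end up in different blocks, so they are distinguishable. For instance, the string 'ε' is accepted from only I.

No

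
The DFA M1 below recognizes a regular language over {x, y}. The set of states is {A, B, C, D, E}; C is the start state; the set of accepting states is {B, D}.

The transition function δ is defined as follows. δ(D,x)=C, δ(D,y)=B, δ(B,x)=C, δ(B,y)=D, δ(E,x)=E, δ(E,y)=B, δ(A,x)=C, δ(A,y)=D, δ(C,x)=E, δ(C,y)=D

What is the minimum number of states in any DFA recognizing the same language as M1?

States {A} cannot be reached from the start state, so discard them.
Initial partition by acceptance: {B,D} | {C,E}.
No further refinement is possible. Final partition (2 blocks): {B,D} | {C,E}.

2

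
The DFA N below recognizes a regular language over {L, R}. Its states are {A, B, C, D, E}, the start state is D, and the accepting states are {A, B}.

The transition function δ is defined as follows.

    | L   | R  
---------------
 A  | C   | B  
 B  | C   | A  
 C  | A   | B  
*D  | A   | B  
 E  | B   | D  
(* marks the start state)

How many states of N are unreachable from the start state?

BFS from D reaches {A, B, C, D}; the 1 state(s) E are never visited.

1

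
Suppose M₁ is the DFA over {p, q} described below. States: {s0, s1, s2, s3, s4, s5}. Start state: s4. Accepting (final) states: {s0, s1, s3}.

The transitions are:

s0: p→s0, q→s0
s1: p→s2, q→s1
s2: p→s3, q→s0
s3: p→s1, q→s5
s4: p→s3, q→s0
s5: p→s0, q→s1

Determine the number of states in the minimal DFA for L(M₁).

5

Every state is reachable, so we keep all 6.
Start with accepting vs non-accepting: {s0,s1,s3} | {s2,s4,s5}.
Refine {s0,s1,s3} on symbol p: members go to different blocks, giving {s0,s3} and {s1}.
Split {s0,s3} by δ(·,p) → {s0} and {s3}.
Split {s2,s4,s5} by δ(·,p) → {s2,s4} and {s5}.
Stable partition: {s0} | {s2,s4} | {s1} | {s3} | {s5} — 5 equivalence classes.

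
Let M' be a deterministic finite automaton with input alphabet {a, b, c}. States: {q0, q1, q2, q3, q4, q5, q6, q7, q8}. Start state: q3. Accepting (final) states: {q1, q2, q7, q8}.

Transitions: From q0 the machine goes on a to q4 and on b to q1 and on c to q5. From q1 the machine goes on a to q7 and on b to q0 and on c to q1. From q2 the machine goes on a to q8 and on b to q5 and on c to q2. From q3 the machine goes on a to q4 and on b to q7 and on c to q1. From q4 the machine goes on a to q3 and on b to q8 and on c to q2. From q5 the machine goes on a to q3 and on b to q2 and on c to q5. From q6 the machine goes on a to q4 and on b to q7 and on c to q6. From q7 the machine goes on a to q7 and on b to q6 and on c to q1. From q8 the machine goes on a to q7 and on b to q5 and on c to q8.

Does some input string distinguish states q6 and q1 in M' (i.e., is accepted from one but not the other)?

Every state is reachable, so we keep all 9.
Start with accepting vs non-accepting: {q1,q2,q7,q8} | {q0,q3,q4,q5,q6}.
Refine {q0,q3,q4,q5,q6} on symbol c: members go to different blocks, giving {q0,q5,q6} and {q3,q4}.
The partition is now stable with 3 blocks: {q1,q2,q7,q8} | {q0,q5,q6} | {q3,q4}.
q6 and q1 end up in different blocks, so they are distinguishable. For instance, the string 'ε' is accepted from only q1.

Yes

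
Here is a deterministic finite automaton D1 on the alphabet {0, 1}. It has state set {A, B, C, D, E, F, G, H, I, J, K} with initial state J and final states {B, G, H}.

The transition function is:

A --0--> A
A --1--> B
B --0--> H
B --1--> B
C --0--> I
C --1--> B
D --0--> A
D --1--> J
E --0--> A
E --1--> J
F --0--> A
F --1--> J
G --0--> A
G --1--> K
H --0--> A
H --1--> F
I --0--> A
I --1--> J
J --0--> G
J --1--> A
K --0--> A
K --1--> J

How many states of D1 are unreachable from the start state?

No path from J leads to C, D, E, I; the other 7 states are all reachable.

4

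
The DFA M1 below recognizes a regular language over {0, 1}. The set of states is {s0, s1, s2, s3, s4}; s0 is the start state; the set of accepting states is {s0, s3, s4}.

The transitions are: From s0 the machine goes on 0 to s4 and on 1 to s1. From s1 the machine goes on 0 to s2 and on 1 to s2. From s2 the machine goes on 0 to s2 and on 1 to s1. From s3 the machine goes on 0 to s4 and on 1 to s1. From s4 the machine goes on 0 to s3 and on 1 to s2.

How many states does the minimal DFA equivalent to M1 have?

All states are reachable from the start state.
P0 = {s0,s3,s4} | {s1,s2}.
No further refinement is possible. Final partition (2 blocks): {s0,s3,s4} | {s1,s2}.

2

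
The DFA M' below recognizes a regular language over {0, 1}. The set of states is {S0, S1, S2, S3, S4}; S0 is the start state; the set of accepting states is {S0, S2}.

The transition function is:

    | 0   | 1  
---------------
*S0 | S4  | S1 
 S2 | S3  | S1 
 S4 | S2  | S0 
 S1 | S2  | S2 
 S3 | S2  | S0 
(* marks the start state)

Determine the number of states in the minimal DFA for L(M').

2

All states are reachable from the start state.
Start with accepting vs non-accepting: {S0,S2} | {S1,S3,S4}.
The partition is now stable with 2 blocks: {S0,S2} | {S1,S3,S4}.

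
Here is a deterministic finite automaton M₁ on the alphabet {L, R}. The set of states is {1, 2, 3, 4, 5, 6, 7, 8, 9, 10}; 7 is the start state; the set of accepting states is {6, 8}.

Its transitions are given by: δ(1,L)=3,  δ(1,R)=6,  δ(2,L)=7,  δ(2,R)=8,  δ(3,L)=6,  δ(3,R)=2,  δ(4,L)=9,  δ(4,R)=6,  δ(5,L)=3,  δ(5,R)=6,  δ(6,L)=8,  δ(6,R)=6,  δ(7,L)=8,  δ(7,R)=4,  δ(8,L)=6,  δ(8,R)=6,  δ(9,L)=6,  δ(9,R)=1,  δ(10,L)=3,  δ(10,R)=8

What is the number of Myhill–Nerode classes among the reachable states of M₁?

3

States {5,10} cannot be reached from the start state, so discard them.
P0 = {6,8} | {1,2,3,4,7,9}.
Refine {1,2,3,4,7,9} on symbol L: members go to different blocks, giving {1,2,4} and {3,7,9}.
Stable partition: {6,8} | {1,2,4} | {3,7,9} — 3 equivalence classes.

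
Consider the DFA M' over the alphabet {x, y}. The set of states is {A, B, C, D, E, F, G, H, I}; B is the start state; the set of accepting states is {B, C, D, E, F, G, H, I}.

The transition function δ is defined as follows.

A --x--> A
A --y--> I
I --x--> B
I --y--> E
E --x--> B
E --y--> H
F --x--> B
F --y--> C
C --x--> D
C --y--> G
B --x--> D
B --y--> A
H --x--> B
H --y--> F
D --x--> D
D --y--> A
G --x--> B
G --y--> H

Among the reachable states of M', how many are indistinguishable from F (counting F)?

6

Initial partition by acceptance: {B,C,D,E,F,G,H,I} | {A}.
Refine {B,C,D,E,F,G,H,I} on symbol y: members go to different blocks, giving {C,E,F,G,H,I} and {B,D}.
No further refinement is possible. Final partition (3 blocks): {C,E,F,G,H,I} | {A} | {B,D}.
The equivalence class containing F is {C,E,F,G,H,I}, of size 6.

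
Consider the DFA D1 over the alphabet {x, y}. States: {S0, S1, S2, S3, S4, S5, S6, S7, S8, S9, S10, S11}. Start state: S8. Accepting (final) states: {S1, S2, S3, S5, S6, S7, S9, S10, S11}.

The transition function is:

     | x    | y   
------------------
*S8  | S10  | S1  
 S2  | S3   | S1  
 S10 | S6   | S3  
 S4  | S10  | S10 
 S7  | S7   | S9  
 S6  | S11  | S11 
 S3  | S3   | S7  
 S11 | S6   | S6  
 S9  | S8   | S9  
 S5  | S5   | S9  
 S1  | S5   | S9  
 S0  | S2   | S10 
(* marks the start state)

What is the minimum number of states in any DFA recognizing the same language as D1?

6

States {S0,S2,S4} cannot be reached from the start state, so discard them.
Initial partition by acceptance: {S1,S3,S5,S6,S7,S9,S10,S11} | {S8}.
On input x, block {S1,S3,S5,S6,S7,S9,S10,S11} splits into {S1,S3,S5,S6,S7,S10,S11} and {S9}.
Refine {S1,S3,S5,S6,S7,S10,S11} on symbol y: members go to different blocks, giving {S3,S6,S10,S11} and {S1,S5,S7}.
On input y, block {S3,S6,S10,S11} splits into {S6,S10,S11} and {S3}.
On input y, block {S6,S10,S11} splits into {S6,S11} and {S10}.
Stable partition: {S6,S11} | {S8} | {S9} | {S1,S5,S7} | {S3} | {S10} — 6 equivalence classes.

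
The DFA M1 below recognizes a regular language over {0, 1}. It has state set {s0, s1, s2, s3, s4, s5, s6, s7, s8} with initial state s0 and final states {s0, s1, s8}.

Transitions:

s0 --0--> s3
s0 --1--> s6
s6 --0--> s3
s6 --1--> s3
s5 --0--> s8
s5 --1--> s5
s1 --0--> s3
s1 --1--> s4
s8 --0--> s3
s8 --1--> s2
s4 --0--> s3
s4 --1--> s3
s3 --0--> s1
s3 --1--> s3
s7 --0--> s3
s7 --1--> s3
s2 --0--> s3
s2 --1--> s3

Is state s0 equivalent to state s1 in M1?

States {s2,s5,s7,s8} cannot be reached from the start state, so discard them.
P0 = {s0,s1} | {s3,s4,s6}.
Split {s3,s4,s6} by δ(·,0) → {s4,s6} and {s3}.
Stable partition: {s0,s1} | {s4,s6} | {s3} — 3 equivalence classes.
s0 and s1 lie in the same block of the stable partition, so they are equivalent — no string distinguishes them.

Yes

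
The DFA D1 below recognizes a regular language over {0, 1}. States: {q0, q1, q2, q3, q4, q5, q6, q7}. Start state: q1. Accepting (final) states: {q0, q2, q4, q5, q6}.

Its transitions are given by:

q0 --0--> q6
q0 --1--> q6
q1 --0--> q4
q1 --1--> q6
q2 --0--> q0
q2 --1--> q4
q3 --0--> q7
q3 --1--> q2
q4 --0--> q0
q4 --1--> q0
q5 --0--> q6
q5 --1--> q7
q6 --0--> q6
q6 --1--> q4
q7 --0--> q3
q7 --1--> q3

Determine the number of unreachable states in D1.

4

BFS from q1 reaches {q0, q1, q4, q6}; the 4 state(s) q2, q3, q5, q7 are never visited.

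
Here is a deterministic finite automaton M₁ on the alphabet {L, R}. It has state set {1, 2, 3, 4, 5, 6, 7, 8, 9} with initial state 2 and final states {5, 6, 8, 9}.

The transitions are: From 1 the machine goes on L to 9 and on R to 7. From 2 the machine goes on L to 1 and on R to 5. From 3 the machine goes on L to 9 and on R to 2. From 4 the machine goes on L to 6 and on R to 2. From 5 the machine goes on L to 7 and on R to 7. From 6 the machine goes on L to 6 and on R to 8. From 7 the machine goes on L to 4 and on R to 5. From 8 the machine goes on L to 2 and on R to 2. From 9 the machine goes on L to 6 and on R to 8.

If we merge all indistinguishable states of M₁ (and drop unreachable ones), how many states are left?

States {3} cannot be reached from the start state, so discard them.
P0 = {5,6,8,9} | {1,2,4,7}.
Split {5,6,8,9} by δ(·,L) → {5,8} and {6,9}.
Split {1,2,4,7} by δ(·,L) → {1,4} and {2,7}.
The partition is now stable with 4 blocks: {5,8} | {1,4} | {6,9} | {2,7}.

4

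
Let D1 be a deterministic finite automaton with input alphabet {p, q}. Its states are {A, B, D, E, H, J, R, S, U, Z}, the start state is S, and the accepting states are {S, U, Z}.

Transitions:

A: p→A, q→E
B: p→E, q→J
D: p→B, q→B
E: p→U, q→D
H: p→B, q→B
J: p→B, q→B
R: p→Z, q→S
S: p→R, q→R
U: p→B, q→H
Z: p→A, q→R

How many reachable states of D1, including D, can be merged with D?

Every state is reachable, so we keep all 10.
P0 = {S,U,Z} | {A,B,D,E,H,J,R}.
Split {A,B,D,E,H,J,R} by δ(·,p) → {A,B,D,H,J} and {E,R}.
Refine {S,U,Z} on symbol p: members go to different blocks, giving {U,Z} and {S}.
Split {U,Z} by δ(·,q) → {U} and {Z}.
On input p, block {A,B,D,H,J} splits into {A,D,H,J} and {B}.
On input p, block {A,D,H,J} splits into {D,H,J} and {A}.
Split {E,R} by δ(·,p) → {E} and {R}.
Stable partition: {U} | {D,H,J} | {E} | {S} | {Z} | {B} | {A} | {R} — 8 equivalence classes.
State D belongs to the block {D,H,J}, which has 3 states.

3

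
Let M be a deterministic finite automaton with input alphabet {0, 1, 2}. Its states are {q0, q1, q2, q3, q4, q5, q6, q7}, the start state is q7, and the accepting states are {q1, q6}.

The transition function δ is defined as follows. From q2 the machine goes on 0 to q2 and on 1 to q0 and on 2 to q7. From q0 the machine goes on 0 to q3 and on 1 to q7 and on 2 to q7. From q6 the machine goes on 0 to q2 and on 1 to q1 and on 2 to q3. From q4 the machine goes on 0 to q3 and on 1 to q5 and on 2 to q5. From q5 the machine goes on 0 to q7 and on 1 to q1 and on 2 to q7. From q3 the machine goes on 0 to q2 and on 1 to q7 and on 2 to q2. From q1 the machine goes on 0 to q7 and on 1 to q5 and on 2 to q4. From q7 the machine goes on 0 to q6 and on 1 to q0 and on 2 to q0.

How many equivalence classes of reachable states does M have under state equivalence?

8

All states are reachable from the start state.
Start with accepting vs non-accepting: {q1,q6} | {q0,q2,q3,q4,q5,q7}.
Refine {q1,q6} on symbol 1: members go to different blocks, giving {q1} and {q6}.
On input 0, block {q0,q2,q3,q4,q5,q7} splits into {q0,q2,q3,q4,q5} and {q7}.
Split {q0,q2,q3,q4,q5} by δ(·,0) → {q0,q2,q3,q4} and {q5}.
Refine {q0,q2,q3,q4} on symbol 1: members go to different blocks, giving {q0,q3} and {q2} and {q4}.
On input 0, block {q0,q3} splits into {q0} and {q3}.
Stable partition: {q1} | {q0} | {q6} | {q7} | {q5} | {q2} | {q4} | {q3} — 8 equivalence classes.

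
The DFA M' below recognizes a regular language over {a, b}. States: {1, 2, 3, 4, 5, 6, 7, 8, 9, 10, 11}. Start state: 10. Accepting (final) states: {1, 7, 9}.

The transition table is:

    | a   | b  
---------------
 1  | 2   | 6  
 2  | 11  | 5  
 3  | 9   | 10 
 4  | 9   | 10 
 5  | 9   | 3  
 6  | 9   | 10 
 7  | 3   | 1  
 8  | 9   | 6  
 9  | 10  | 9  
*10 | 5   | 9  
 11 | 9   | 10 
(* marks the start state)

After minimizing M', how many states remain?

First remove the unreachable states {1,2,4,6,7,8,11}; 4 states remain.
Start with accepting vs non-accepting: {9} | {3,5,10}.
Refine {3,5,10} on symbol a: members go to different blocks, giving {3,5} and {10}.
On input b, block {3,5} splits into {3} and {5}.
Stable partition: {9} | {3} | {10} | {5} — 4 equivalence classes.

4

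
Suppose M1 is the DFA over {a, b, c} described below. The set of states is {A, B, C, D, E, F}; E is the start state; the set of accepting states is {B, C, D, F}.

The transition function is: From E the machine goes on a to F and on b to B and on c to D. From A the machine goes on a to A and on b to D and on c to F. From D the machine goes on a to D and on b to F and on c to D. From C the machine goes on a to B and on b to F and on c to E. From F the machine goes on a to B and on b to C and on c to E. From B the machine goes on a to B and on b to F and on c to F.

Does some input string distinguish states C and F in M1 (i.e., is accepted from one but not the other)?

States {A} cannot be reached from the start state, so discard them.
Initial partition by acceptance: {B,C,D,F} | {E}.
Refine {B,C,D,F} on symbol c: members go to different blocks, giving {B,D} and {C,F}.
Split {B,D} by δ(·,c) → {B} and {D}.
No further refinement is possible. Final partition (4 blocks): {B} | {E} | {C,F} | {D}.
C and F lie in the same block of the stable partition, so they are equivalent — no string distinguishes them.

No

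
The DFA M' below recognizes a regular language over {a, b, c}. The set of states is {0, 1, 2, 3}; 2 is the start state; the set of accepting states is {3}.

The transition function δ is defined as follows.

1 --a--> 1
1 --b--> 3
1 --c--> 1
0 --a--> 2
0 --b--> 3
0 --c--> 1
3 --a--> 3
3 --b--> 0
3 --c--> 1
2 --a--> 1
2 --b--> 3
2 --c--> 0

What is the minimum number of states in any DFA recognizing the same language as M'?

P0 = {3} | {0,1,2}.
Stable partition: {3} | {0,1,2} — 2 equivalence classes.

2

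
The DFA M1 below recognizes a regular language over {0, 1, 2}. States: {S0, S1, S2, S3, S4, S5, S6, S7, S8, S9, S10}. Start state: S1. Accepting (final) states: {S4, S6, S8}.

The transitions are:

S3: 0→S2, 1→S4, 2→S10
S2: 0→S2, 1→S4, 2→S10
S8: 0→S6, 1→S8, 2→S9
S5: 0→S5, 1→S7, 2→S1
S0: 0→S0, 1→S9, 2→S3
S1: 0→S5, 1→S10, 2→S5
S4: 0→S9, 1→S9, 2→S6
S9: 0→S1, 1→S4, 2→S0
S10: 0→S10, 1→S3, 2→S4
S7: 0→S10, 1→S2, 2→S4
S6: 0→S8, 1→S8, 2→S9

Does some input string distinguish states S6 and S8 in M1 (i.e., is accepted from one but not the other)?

Every state is reachable, so we keep all 11.
Start with accepting vs non-accepting: {S4,S6,S8} | {S0,S1,S2,S3,S5,S7,S9,S10}.
Split {S4,S6,S8} by δ(·,0) → {S6,S8} and {S4}.
On input 1, block {S0,S1,S2,S3,S5,S7,S9,S10} splits into {S0,S1,S5,S7,S10} and {S2,S3,S9}.
Split {S0,S1,S5,S7,S10} by δ(·,1) → {S0,S7,S10} and {S1,S5}.
Split {S0,S7,S10} by δ(·,2) → {S7,S10} and {S0}.
Split {S2,S3,S9} by δ(·,0) → {S2,S3} and {S9}.
No further refinement is possible. Final partition (7 blocks): {S6,S8} | {S7,S10} | {S4} | {S2,S3} | {S1,S5} | {S0} | {S9}.
S6 and S8 lie in the same block of the stable partition, so they are equivalent — no string distinguishes them.

No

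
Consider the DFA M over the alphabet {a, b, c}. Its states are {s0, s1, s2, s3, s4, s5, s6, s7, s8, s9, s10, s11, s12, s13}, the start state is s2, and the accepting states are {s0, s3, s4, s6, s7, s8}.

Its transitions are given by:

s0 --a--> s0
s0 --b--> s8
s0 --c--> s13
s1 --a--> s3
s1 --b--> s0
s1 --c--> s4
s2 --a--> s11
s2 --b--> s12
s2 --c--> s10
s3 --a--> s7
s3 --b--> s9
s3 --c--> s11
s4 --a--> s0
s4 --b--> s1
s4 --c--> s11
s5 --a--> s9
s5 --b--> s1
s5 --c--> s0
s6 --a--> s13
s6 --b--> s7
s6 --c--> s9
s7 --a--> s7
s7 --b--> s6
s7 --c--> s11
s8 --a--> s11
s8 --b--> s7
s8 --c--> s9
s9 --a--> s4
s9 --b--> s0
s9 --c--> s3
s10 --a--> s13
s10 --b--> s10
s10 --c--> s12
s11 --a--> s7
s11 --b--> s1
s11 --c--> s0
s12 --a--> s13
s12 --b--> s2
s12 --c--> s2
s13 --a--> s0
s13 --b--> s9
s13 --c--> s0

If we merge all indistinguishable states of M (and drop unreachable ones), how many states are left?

States {s5} cannot be reached from the start state, so discard them.
Initial partition by acceptance: {s0,s3,s4,s6,s7,s8} | {s1,s2,s9,s10,s11,s12,s13}.
Split {s0,s3,s4,s6,s7,s8} by δ(·,a) → {s0,s3,s4,s7} and {s6,s8}.
Refine {s0,s3,s4,s7} on symbol b: members go to different blocks, giving {s0,s7} and {s3,s4}.
Refine {s1,s2,s9,s10,s11,s12,s13} on symbol a: members go to different blocks, giving {s2,s10,s12} and {s1,s9} and {s11,s13}.
The partition is now stable with 6 blocks: {s0,s7} | {s2,s10,s12} | {s6,s8} | {s3,s4} | {s1,s9} | {s11,s13}.

6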